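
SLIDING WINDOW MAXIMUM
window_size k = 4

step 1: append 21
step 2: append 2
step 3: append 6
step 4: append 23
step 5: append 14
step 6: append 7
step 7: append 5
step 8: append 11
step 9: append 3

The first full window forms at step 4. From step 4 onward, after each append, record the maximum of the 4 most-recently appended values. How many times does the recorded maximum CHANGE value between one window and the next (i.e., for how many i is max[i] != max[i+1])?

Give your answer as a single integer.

step 1: append 21 -> window=[21] (not full yet)
step 2: append 2 -> window=[21, 2] (not full yet)
step 3: append 6 -> window=[21, 2, 6] (not full yet)
step 4: append 23 -> window=[21, 2, 6, 23] -> max=23
step 5: append 14 -> window=[2, 6, 23, 14] -> max=23
step 6: append 7 -> window=[6, 23, 14, 7] -> max=23
step 7: append 5 -> window=[23, 14, 7, 5] -> max=23
step 8: append 11 -> window=[14, 7, 5, 11] -> max=14
step 9: append 3 -> window=[7, 5, 11, 3] -> max=11
Recorded maximums: 23 23 23 23 14 11
Changes between consecutive maximums: 2

Answer: 2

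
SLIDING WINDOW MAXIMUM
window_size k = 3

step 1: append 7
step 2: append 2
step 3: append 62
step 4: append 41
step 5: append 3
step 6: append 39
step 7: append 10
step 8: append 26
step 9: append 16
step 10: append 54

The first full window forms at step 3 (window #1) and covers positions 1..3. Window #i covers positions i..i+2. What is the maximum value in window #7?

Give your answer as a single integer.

Answer: 26

Derivation:
step 1: append 7 -> window=[7] (not full yet)
step 2: append 2 -> window=[7, 2] (not full yet)
step 3: append 62 -> window=[7, 2, 62] -> max=62
step 4: append 41 -> window=[2, 62, 41] -> max=62
step 5: append 3 -> window=[62, 41, 3] -> max=62
step 6: append 39 -> window=[41, 3, 39] -> max=41
step 7: append 10 -> window=[3, 39, 10] -> max=39
step 8: append 26 -> window=[39, 10, 26] -> max=39
step 9: append 16 -> window=[10, 26, 16] -> max=26
Window #7 max = 26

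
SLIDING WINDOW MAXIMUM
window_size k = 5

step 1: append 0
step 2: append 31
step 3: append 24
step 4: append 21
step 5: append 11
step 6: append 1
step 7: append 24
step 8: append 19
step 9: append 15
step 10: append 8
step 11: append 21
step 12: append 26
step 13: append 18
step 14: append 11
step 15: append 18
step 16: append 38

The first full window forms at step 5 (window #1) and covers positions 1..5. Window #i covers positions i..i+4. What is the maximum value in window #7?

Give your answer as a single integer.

step 1: append 0 -> window=[0] (not full yet)
step 2: append 31 -> window=[0, 31] (not full yet)
step 3: append 24 -> window=[0, 31, 24] (not full yet)
step 4: append 21 -> window=[0, 31, 24, 21] (not full yet)
step 5: append 11 -> window=[0, 31, 24, 21, 11] -> max=31
step 6: append 1 -> window=[31, 24, 21, 11, 1] -> max=31
step 7: append 24 -> window=[24, 21, 11, 1, 24] -> max=24
step 8: append 19 -> window=[21, 11, 1, 24, 19] -> max=24
step 9: append 15 -> window=[11, 1, 24, 19, 15] -> max=24
step 10: append 8 -> window=[1, 24, 19, 15, 8] -> max=24
step 11: append 21 -> window=[24, 19, 15, 8, 21] -> max=24
Window #7 max = 24

Answer: 24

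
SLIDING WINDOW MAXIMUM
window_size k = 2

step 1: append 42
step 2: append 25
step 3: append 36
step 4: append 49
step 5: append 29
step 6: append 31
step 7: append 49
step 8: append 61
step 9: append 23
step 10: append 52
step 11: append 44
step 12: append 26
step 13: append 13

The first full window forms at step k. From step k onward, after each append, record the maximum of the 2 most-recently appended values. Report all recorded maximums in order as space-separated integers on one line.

step 1: append 42 -> window=[42] (not full yet)
step 2: append 25 -> window=[42, 25] -> max=42
step 3: append 36 -> window=[25, 36] -> max=36
step 4: append 49 -> window=[36, 49] -> max=49
step 5: append 29 -> window=[49, 29] -> max=49
step 6: append 31 -> window=[29, 31] -> max=31
step 7: append 49 -> window=[31, 49] -> max=49
step 8: append 61 -> window=[49, 61] -> max=61
step 9: append 23 -> window=[61, 23] -> max=61
step 10: append 52 -> window=[23, 52] -> max=52
step 11: append 44 -> window=[52, 44] -> max=52
step 12: append 26 -> window=[44, 26] -> max=44
step 13: append 13 -> window=[26, 13] -> max=26

Answer: 42 36 49 49 31 49 61 61 52 52 44 26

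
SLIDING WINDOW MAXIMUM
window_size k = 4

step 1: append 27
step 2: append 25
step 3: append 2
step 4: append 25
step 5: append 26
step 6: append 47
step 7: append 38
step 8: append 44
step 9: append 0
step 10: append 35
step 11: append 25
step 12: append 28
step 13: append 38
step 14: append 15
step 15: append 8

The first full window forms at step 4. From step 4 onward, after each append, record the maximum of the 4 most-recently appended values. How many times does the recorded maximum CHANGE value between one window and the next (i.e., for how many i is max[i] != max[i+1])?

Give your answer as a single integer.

Answer: 5

Derivation:
step 1: append 27 -> window=[27] (not full yet)
step 2: append 25 -> window=[27, 25] (not full yet)
step 3: append 2 -> window=[27, 25, 2] (not full yet)
step 4: append 25 -> window=[27, 25, 2, 25] -> max=27
step 5: append 26 -> window=[25, 2, 25, 26] -> max=26
step 6: append 47 -> window=[2, 25, 26, 47] -> max=47
step 7: append 38 -> window=[25, 26, 47, 38] -> max=47
step 8: append 44 -> window=[26, 47, 38, 44] -> max=47
step 9: append 0 -> window=[47, 38, 44, 0] -> max=47
step 10: append 35 -> window=[38, 44, 0, 35] -> max=44
step 11: append 25 -> window=[44, 0, 35, 25] -> max=44
step 12: append 28 -> window=[0, 35, 25, 28] -> max=35
step 13: append 38 -> window=[35, 25, 28, 38] -> max=38
step 14: append 15 -> window=[25, 28, 38, 15] -> max=38
step 15: append 8 -> window=[28, 38, 15, 8] -> max=38
Recorded maximums: 27 26 47 47 47 47 44 44 35 38 38 38
Changes between consecutive maximums: 5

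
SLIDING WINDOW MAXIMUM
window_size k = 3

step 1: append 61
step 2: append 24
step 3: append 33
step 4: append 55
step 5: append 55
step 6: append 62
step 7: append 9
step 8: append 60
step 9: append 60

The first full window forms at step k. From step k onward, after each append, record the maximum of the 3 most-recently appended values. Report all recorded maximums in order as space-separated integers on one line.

Answer: 61 55 55 62 62 62 60

Derivation:
step 1: append 61 -> window=[61] (not full yet)
step 2: append 24 -> window=[61, 24] (not full yet)
step 3: append 33 -> window=[61, 24, 33] -> max=61
step 4: append 55 -> window=[24, 33, 55] -> max=55
step 5: append 55 -> window=[33, 55, 55] -> max=55
step 6: append 62 -> window=[55, 55, 62] -> max=62
step 7: append 9 -> window=[55, 62, 9] -> max=62
step 8: append 60 -> window=[62, 9, 60] -> max=62
step 9: append 60 -> window=[9, 60, 60] -> max=60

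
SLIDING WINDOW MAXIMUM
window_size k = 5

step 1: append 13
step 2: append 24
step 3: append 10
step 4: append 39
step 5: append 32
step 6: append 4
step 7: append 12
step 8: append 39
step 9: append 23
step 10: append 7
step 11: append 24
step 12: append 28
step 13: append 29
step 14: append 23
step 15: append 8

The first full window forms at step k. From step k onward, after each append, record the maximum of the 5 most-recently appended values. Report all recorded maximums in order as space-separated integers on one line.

Answer: 39 39 39 39 39 39 39 39 29 29 29

Derivation:
step 1: append 13 -> window=[13] (not full yet)
step 2: append 24 -> window=[13, 24] (not full yet)
step 3: append 10 -> window=[13, 24, 10] (not full yet)
step 4: append 39 -> window=[13, 24, 10, 39] (not full yet)
step 5: append 32 -> window=[13, 24, 10, 39, 32] -> max=39
step 6: append 4 -> window=[24, 10, 39, 32, 4] -> max=39
step 7: append 12 -> window=[10, 39, 32, 4, 12] -> max=39
step 8: append 39 -> window=[39, 32, 4, 12, 39] -> max=39
step 9: append 23 -> window=[32, 4, 12, 39, 23] -> max=39
step 10: append 7 -> window=[4, 12, 39, 23, 7] -> max=39
step 11: append 24 -> window=[12, 39, 23, 7, 24] -> max=39
step 12: append 28 -> window=[39, 23, 7, 24, 28] -> max=39
step 13: append 29 -> window=[23, 7, 24, 28, 29] -> max=29
step 14: append 23 -> window=[7, 24, 28, 29, 23] -> max=29
step 15: append 8 -> window=[24, 28, 29, 23, 8] -> max=29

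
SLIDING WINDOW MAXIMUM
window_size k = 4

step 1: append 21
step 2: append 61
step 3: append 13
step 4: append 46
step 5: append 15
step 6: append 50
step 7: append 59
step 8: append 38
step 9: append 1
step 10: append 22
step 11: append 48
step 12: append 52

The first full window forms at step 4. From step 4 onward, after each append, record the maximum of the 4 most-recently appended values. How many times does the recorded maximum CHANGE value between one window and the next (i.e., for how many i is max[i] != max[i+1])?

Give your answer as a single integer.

step 1: append 21 -> window=[21] (not full yet)
step 2: append 61 -> window=[21, 61] (not full yet)
step 3: append 13 -> window=[21, 61, 13] (not full yet)
step 4: append 46 -> window=[21, 61, 13, 46] -> max=61
step 5: append 15 -> window=[61, 13, 46, 15] -> max=61
step 6: append 50 -> window=[13, 46, 15, 50] -> max=50
step 7: append 59 -> window=[46, 15, 50, 59] -> max=59
step 8: append 38 -> window=[15, 50, 59, 38] -> max=59
step 9: append 1 -> window=[50, 59, 38, 1] -> max=59
step 10: append 22 -> window=[59, 38, 1, 22] -> max=59
step 11: append 48 -> window=[38, 1, 22, 48] -> max=48
step 12: append 52 -> window=[1, 22, 48, 52] -> max=52
Recorded maximums: 61 61 50 59 59 59 59 48 52
Changes between consecutive maximums: 4

Answer: 4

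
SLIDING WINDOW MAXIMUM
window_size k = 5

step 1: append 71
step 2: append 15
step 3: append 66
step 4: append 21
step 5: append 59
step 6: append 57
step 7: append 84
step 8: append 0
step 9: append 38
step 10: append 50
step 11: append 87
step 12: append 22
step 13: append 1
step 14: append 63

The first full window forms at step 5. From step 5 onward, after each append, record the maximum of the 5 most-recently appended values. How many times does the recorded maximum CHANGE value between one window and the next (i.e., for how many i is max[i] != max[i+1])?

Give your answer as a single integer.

step 1: append 71 -> window=[71] (not full yet)
step 2: append 15 -> window=[71, 15] (not full yet)
step 3: append 66 -> window=[71, 15, 66] (not full yet)
step 4: append 21 -> window=[71, 15, 66, 21] (not full yet)
step 5: append 59 -> window=[71, 15, 66, 21, 59] -> max=71
step 6: append 57 -> window=[15, 66, 21, 59, 57] -> max=66
step 7: append 84 -> window=[66, 21, 59, 57, 84] -> max=84
step 8: append 0 -> window=[21, 59, 57, 84, 0] -> max=84
step 9: append 38 -> window=[59, 57, 84, 0, 38] -> max=84
step 10: append 50 -> window=[57, 84, 0, 38, 50] -> max=84
step 11: append 87 -> window=[84, 0, 38, 50, 87] -> max=87
step 12: append 22 -> window=[0, 38, 50, 87, 22] -> max=87
step 13: append 1 -> window=[38, 50, 87, 22, 1] -> max=87
step 14: append 63 -> window=[50, 87, 22, 1, 63] -> max=87
Recorded maximums: 71 66 84 84 84 84 87 87 87 87
Changes between consecutive maximums: 3

Answer: 3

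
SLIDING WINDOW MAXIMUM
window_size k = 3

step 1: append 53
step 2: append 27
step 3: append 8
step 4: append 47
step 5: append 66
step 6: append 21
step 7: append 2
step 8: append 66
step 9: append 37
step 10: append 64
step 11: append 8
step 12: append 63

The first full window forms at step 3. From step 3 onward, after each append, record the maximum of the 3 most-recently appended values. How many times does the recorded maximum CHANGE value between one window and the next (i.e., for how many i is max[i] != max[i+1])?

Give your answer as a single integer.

step 1: append 53 -> window=[53] (not full yet)
step 2: append 27 -> window=[53, 27] (not full yet)
step 3: append 8 -> window=[53, 27, 8] -> max=53
step 4: append 47 -> window=[27, 8, 47] -> max=47
step 5: append 66 -> window=[8, 47, 66] -> max=66
step 6: append 21 -> window=[47, 66, 21] -> max=66
step 7: append 2 -> window=[66, 21, 2] -> max=66
step 8: append 66 -> window=[21, 2, 66] -> max=66
step 9: append 37 -> window=[2, 66, 37] -> max=66
step 10: append 64 -> window=[66, 37, 64] -> max=66
step 11: append 8 -> window=[37, 64, 8] -> max=64
step 12: append 63 -> window=[64, 8, 63] -> max=64
Recorded maximums: 53 47 66 66 66 66 66 66 64 64
Changes between consecutive maximums: 3

Answer: 3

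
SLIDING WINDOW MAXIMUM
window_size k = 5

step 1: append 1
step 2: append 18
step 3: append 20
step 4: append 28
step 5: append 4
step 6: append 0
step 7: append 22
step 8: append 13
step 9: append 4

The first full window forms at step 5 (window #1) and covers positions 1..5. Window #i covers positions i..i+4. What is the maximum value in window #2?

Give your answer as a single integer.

step 1: append 1 -> window=[1] (not full yet)
step 2: append 18 -> window=[1, 18] (not full yet)
step 3: append 20 -> window=[1, 18, 20] (not full yet)
step 4: append 28 -> window=[1, 18, 20, 28] (not full yet)
step 5: append 4 -> window=[1, 18, 20, 28, 4] -> max=28
step 6: append 0 -> window=[18, 20, 28, 4, 0] -> max=28
Window #2 max = 28

Answer: 28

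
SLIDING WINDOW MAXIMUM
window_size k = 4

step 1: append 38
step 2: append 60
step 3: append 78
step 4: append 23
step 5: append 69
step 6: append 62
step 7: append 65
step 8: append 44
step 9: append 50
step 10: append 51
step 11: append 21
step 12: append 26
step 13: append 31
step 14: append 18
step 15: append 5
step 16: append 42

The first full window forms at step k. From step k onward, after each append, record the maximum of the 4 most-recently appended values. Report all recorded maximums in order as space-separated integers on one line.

step 1: append 38 -> window=[38] (not full yet)
step 2: append 60 -> window=[38, 60] (not full yet)
step 3: append 78 -> window=[38, 60, 78] (not full yet)
step 4: append 23 -> window=[38, 60, 78, 23] -> max=78
step 5: append 69 -> window=[60, 78, 23, 69] -> max=78
step 6: append 62 -> window=[78, 23, 69, 62] -> max=78
step 7: append 65 -> window=[23, 69, 62, 65] -> max=69
step 8: append 44 -> window=[69, 62, 65, 44] -> max=69
step 9: append 50 -> window=[62, 65, 44, 50] -> max=65
step 10: append 51 -> window=[65, 44, 50, 51] -> max=65
step 11: append 21 -> window=[44, 50, 51, 21] -> max=51
step 12: append 26 -> window=[50, 51, 21, 26] -> max=51
step 13: append 31 -> window=[51, 21, 26, 31] -> max=51
step 14: append 18 -> window=[21, 26, 31, 18] -> max=31
step 15: append 5 -> window=[26, 31, 18, 5] -> max=31
step 16: append 42 -> window=[31, 18, 5, 42] -> max=42

Answer: 78 78 78 69 69 65 65 51 51 51 31 31 42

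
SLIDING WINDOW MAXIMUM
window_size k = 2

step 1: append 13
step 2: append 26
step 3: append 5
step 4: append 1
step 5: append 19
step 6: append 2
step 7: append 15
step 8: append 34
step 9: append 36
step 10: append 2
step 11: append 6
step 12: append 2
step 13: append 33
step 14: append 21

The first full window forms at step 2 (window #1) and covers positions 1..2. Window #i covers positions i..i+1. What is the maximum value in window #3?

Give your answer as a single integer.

Answer: 5

Derivation:
step 1: append 13 -> window=[13] (not full yet)
step 2: append 26 -> window=[13, 26] -> max=26
step 3: append 5 -> window=[26, 5] -> max=26
step 4: append 1 -> window=[5, 1] -> max=5
Window #3 max = 5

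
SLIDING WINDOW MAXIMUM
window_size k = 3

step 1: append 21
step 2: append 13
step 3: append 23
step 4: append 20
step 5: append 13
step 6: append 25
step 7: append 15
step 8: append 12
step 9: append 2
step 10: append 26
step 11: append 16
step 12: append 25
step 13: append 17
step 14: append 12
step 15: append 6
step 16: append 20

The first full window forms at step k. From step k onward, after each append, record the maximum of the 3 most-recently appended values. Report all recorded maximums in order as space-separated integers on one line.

Answer: 23 23 23 25 25 25 15 26 26 26 25 25 17 20

Derivation:
step 1: append 21 -> window=[21] (not full yet)
step 2: append 13 -> window=[21, 13] (not full yet)
step 3: append 23 -> window=[21, 13, 23] -> max=23
step 4: append 20 -> window=[13, 23, 20] -> max=23
step 5: append 13 -> window=[23, 20, 13] -> max=23
step 6: append 25 -> window=[20, 13, 25] -> max=25
step 7: append 15 -> window=[13, 25, 15] -> max=25
step 8: append 12 -> window=[25, 15, 12] -> max=25
step 9: append 2 -> window=[15, 12, 2] -> max=15
step 10: append 26 -> window=[12, 2, 26] -> max=26
step 11: append 16 -> window=[2, 26, 16] -> max=26
step 12: append 25 -> window=[26, 16, 25] -> max=26
step 13: append 17 -> window=[16, 25, 17] -> max=25
step 14: append 12 -> window=[25, 17, 12] -> max=25
step 15: append 6 -> window=[17, 12, 6] -> max=17
step 16: append 20 -> window=[12, 6, 20] -> max=20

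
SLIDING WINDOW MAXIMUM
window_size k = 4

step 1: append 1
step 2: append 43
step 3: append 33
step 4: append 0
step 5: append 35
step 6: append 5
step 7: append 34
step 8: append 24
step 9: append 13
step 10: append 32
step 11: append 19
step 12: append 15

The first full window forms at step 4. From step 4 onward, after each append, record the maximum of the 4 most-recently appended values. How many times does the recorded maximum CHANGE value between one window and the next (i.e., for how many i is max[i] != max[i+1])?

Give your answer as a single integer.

step 1: append 1 -> window=[1] (not full yet)
step 2: append 43 -> window=[1, 43] (not full yet)
step 3: append 33 -> window=[1, 43, 33] (not full yet)
step 4: append 0 -> window=[1, 43, 33, 0] -> max=43
step 5: append 35 -> window=[43, 33, 0, 35] -> max=43
step 6: append 5 -> window=[33, 0, 35, 5] -> max=35
step 7: append 34 -> window=[0, 35, 5, 34] -> max=35
step 8: append 24 -> window=[35, 5, 34, 24] -> max=35
step 9: append 13 -> window=[5, 34, 24, 13] -> max=34
step 10: append 32 -> window=[34, 24, 13, 32] -> max=34
step 11: append 19 -> window=[24, 13, 32, 19] -> max=32
step 12: append 15 -> window=[13, 32, 19, 15] -> max=32
Recorded maximums: 43 43 35 35 35 34 34 32 32
Changes between consecutive maximums: 3

Answer: 3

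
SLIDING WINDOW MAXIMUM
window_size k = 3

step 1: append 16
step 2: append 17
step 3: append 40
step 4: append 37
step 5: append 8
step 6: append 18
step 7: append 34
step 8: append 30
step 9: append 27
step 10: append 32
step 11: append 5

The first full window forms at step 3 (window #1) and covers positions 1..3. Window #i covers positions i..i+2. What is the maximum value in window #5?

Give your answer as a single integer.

step 1: append 16 -> window=[16] (not full yet)
step 2: append 17 -> window=[16, 17] (not full yet)
step 3: append 40 -> window=[16, 17, 40] -> max=40
step 4: append 37 -> window=[17, 40, 37] -> max=40
step 5: append 8 -> window=[40, 37, 8] -> max=40
step 6: append 18 -> window=[37, 8, 18] -> max=37
step 7: append 34 -> window=[8, 18, 34] -> max=34
Window #5 max = 34

Answer: 34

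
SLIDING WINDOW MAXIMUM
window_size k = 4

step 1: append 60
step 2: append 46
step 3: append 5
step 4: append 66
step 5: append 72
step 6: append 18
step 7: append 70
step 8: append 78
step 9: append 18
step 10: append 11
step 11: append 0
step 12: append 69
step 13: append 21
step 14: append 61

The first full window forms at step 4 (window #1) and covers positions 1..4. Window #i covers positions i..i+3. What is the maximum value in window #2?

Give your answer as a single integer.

Answer: 72

Derivation:
step 1: append 60 -> window=[60] (not full yet)
step 2: append 46 -> window=[60, 46] (not full yet)
step 3: append 5 -> window=[60, 46, 5] (not full yet)
step 4: append 66 -> window=[60, 46, 5, 66] -> max=66
step 5: append 72 -> window=[46, 5, 66, 72] -> max=72
Window #2 max = 72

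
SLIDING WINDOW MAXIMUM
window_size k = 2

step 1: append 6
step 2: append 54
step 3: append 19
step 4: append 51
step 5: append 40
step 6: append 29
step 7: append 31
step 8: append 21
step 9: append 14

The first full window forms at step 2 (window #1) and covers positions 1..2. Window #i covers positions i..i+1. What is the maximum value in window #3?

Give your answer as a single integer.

Answer: 51

Derivation:
step 1: append 6 -> window=[6] (not full yet)
step 2: append 54 -> window=[6, 54] -> max=54
step 3: append 19 -> window=[54, 19] -> max=54
step 4: append 51 -> window=[19, 51] -> max=51
Window #3 max = 51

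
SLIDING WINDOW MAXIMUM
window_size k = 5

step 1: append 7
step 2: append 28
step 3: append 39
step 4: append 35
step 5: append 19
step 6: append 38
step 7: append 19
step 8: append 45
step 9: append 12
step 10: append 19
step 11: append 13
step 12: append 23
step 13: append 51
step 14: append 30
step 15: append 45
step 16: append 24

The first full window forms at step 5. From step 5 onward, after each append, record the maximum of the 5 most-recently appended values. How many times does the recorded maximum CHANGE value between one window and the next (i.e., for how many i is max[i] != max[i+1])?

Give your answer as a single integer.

step 1: append 7 -> window=[7] (not full yet)
step 2: append 28 -> window=[7, 28] (not full yet)
step 3: append 39 -> window=[7, 28, 39] (not full yet)
step 4: append 35 -> window=[7, 28, 39, 35] (not full yet)
step 5: append 19 -> window=[7, 28, 39, 35, 19] -> max=39
step 6: append 38 -> window=[28, 39, 35, 19, 38] -> max=39
step 7: append 19 -> window=[39, 35, 19, 38, 19] -> max=39
step 8: append 45 -> window=[35, 19, 38, 19, 45] -> max=45
step 9: append 12 -> window=[19, 38, 19, 45, 12] -> max=45
step 10: append 19 -> window=[38, 19, 45, 12, 19] -> max=45
step 11: append 13 -> window=[19, 45, 12, 19, 13] -> max=45
step 12: append 23 -> window=[45, 12, 19, 13, 23] -> max=45
step 13: append 51 -> window=[12, 19, 13, 23, 51] -> max=51
step 14: append 30 -> window=[19, 13, 23, 51, 30] -> max=51
step 15: append 45 -> window=[13, 23, 51, 30, 45] -> max=51
step 16: append 24 -> window=[23, 51, 30, 45, 24] -> max=51
Recorded maximums: 39 39 39 45 45 45 45 45 51 51 51 51
Changes between consecutive maximums: 2

Answer: 2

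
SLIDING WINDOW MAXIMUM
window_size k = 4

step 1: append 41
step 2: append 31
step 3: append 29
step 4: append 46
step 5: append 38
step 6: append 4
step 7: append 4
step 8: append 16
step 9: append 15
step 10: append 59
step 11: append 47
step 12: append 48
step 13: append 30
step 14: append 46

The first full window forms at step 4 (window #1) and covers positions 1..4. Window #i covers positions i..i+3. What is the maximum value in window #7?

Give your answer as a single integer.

Answer: 59

Derivation:
step 1: append 41 -> window=[41] (not full yet)
step 2: append 31 -> window=[41, 31] (not full yet)
step 3: append 29 -> window=[41, 31, 29] (not full yet)
step 4: append 46 -> window=[41, 31, 29, 46] -> max=46
step 5: append 38 -> window=[31, 29, 46, 38] -> max=46
step 6: append 4 -> window=[29, 46, 38, 4] -> max=46
step 7: append 4 -> window=[46, 38, 4, 4] -> max=46
step 8: append 16 -> window=[38, 4, 4, 16] -> max=38
step 9: append 15 -> window=[4, 4, 16, 15] -> max=16
step 10: append 59 -> window=[4, 16, 15, 59] -> max=59
Window #7 max = 59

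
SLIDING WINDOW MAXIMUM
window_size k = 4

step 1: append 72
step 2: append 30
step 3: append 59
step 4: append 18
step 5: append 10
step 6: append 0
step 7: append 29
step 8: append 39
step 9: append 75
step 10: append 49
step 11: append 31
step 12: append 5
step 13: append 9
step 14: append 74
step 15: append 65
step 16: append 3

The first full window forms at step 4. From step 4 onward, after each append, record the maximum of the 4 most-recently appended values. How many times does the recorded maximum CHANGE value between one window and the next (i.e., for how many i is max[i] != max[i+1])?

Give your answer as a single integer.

Answer: 6

Derivation:
step 1: append 72 -> window=[72] (not full yet)
step 2: append 30 -> window=[72, 30] (not full yet)
step 3: append 59 -> window=[72, 30, 59] (not full yet)
step 4: append 18 -> window=[72, 30, 59, 18] -> max=72
step 5: append 10 -> window=[30, 59, 18, 10] -> max=59
step 6: append 0 -> window=[59, 18, 10, 0] -> max=59
step 7: append 29 -> window=[18, 10, 0, 29] -> max=29
step 8: append 39 -> window=[10, 0, 29, 39] -> max=39
step 9: append 75 -> window=[0, 29, 39, 75] -> max=75
step 10: append 49 -> window=[29, 39, 75, 49] -> max=75
step 11: append 31 -> window=[39, 75, 49, 31] -> max=75
step 12: append 5 -> window=[75, 49, 31, 5] -> max=75
step 13: append 9 -> window=[49, 31, 5, 9] -> max=49
step 14: append 74 -> window=[31, 5, 9, 74] -> max=74
step 15: append 65 -> window=[5, 9, 74, 65] -> max=74
step 16: append 3 -> window=[9, 74, 65, 3] -> max=74
Recorded maximums: 72 59 59 29 39 75 75 75 75 49 74 74 74
Changes between consecutive maximums: 6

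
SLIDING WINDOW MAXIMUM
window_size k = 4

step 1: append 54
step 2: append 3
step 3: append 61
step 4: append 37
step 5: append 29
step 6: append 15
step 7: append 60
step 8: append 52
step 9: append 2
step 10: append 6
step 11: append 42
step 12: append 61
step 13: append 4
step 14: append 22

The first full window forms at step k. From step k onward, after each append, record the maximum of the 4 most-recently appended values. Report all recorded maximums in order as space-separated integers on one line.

Answer: 61 61 61 60 60 60 60 52 61 61 61

Derivation:
step 1: append 54 -> window=[54] (not full yet)
step 2: append 3 -> window=[54, 3] (not full yet)
step 3: append 61 -> window=[54, 3, 61] (not full yet)
step 4: append 37 -> window=[54, 3, 61, 37] -> max=61
step 5: append 29 -> window=[3, 61, 37, 29] -> max=61
step 6: append 15 -> window=[61, 37, 29, 15] -> max=61
step 7: append 60 -> window=[37, 29, 15, 60] -> max=60
step 8: append 52 -> window=[29, 15, 60, 52] -> max=60
step 9: append 2 -> window=[15, 60, 52, 2] -> max=60
step 10: append 6 -> window=[60, 52, 2, 6] -> max=60
step 11: append 42 -> window=[52, 2, 6, 42] -> max=52
step 12: append 61 -> window=[2, 6, 42, 61] -> max=61
step 13: append 4 -> window=[6, 42, 61, 4] -> max=61
step 14: append 22 -> window=[42, 61, 4, 22] -> max=61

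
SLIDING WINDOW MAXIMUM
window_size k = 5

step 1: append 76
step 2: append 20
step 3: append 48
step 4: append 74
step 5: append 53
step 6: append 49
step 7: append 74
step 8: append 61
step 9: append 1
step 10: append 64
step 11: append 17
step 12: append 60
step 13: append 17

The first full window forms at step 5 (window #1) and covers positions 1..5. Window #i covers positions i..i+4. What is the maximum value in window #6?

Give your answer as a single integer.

step 1: append 76 -> window=[76] (not full yet)
step 2: append 20 -> window=[76, 20] (not full yet)
step 3: append 48 -> window=[76, 20, 48] (not full yet)
step 4: append 74 -> window=[76, 20, 48, 74] (not full yet)
step 5: append 53 -> window=[76, 20, 48, 74, 53] -> max=76
step 6: append 49 -> window=[20, 48, 74, 53, 49] -> max=74
step 7: append 74 -> window=[48, 74, 53, 49, 74] -> max=74
step 8: append 61 -> window=[74, 53, 49, 74, 61] -> max=74
step 9: append 1 -> window=[53, 49, 74, 61, 1] -> max=74
step 10: append 64 -> window=[49, 74, 61, 1, 64] -> max=74
Window #6 max = 74

Answer: 74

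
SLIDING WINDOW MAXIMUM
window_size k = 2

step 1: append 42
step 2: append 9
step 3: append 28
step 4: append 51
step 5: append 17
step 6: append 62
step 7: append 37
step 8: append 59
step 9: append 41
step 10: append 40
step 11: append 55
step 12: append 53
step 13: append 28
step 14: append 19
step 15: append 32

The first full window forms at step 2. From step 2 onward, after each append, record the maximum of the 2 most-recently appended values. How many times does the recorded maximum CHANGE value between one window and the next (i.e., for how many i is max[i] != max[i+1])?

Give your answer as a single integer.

step 1: append 42 -> window=[42] (not full yet)
step 2: append 9 -> window=[42, 9] -> max=42
step 3: append 28 -> window=[9, 28] -> max=28
step 4: append 51 -> window=[28, 51] -> max=51
step 5: append 17 -> window=[51, 17] -> max=51
step 6: append 62 -> window=[17, 62] -> max=62
step 7: append 37 -> window=[62, 37] -> max=62
step 8: append 59 -> window=[37, 59] -> max=59
step 9: append 41 -> window=[59, 41] -> max=59
step 10: append 40 -> window=[41, 40] -> max=41
step 11: append 55 -> window=[40, 55] -> max=55
step 12: append 53 -> window=[55, 53] -> max=55
step 13: append 28 -> window=[53, 28] -> max=53
step 14: append 19 -> window=[28, 19] -> max=28
step 15: append 32 -> window=[19, 32] -> max=32
Recorded maximums: 42 28 51 51 62 62 59 59 41 55 55 53 28 32
Changes between consecutive maximums: 9

Answer: 9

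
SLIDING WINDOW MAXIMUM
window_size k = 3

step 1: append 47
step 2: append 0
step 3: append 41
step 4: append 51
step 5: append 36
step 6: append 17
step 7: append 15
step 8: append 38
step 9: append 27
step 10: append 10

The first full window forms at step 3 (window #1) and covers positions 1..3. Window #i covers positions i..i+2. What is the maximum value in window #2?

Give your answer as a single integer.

Answer: 51

Derivation:
step 1: append 47 -> window=[47] (not full yet)
step 2: append 0 -> window=[47, 0] (not full yet)
step 3: append 41 -> window=[47, 0, 41] -> max=47
step 4: append 51 -> window=[0, 41, 51] -> max=51
Window #2 max = 51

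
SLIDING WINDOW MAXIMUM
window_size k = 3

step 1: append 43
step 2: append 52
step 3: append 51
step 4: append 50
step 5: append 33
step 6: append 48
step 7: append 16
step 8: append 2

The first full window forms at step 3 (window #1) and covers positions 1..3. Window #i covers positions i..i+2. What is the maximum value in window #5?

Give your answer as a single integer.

step 1: append 43 -> window=[43] (not full yet)
step 2: append 52 -> window=[43, 52] (not full yet)
step 3: append 51 -> window=[43, 52, 51] -> max=52
step 4: append 50 -> window=[52, 51, 50] -> max=52
step 5: append 33 -> window=[51, 50, 33] -> max=51
step 6: append 48 -> window=[50, 33, 48] -> max=50
step 7: append 16 -> window=[33, 48, 16] -> max=48
Window #5 max = 48

Answer: 48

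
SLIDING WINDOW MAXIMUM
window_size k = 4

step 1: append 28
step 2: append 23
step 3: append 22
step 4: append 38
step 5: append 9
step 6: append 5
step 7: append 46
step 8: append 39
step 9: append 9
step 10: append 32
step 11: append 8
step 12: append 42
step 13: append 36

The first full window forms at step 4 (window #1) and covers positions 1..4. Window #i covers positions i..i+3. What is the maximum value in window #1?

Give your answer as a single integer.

step 1: append 28 -> window=[28] (not full yet)
step 2: append 23 -> window=[28, 23] (not full yet)
step 3: append 22 -> window=[28, 23, 22] (not full yet)
step 4: append 38 -> window=[28, 23, 22, 38] -> max=38
Window #1 max = 38

Answer: 38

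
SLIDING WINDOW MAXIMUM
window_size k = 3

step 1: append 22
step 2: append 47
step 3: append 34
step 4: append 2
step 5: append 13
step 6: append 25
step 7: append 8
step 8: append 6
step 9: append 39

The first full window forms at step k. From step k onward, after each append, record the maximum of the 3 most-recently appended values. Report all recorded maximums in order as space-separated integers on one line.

step 1: append 22 -> window=[22] (not full yet)
step 2: append 47 -> window=[22, 47] (not full yet)
step 3: append 34 -> window=[22, 47, 34] -> max=47
step 4: append 2 -> window=[47, 34, 2] -> max=47
step 5: append 13 -> window=[34, 2, 13] -> max=34
step 6: append 25 -> window=[2, 13, 25] -> max=25
step 7: append 8 -> window=[13, 25, 8] -> max=25
step 8: append 6 -> window=[25, 8, 6] -> max=25
step 9: append 39 -> window=[8, 6, 39] -> max=39

Answer: 47 47 34 25 25 25 39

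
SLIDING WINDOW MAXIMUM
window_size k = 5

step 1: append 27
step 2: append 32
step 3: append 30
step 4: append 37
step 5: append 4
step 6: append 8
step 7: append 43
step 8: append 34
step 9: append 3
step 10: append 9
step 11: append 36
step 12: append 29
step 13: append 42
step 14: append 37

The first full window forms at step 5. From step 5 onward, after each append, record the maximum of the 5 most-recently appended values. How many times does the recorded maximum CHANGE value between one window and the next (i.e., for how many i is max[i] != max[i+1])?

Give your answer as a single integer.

step 1: append 27 -> window=[27] (not full yet)
step 2: append 32 -> window=[27, 32] (not full yet)
step 3: append 30 -> window=[27, 32, 30] (not full yet)
step 4: append 37 -> window=[27, 32, 30, 37] (not full yet)
step 5: append 4 -> window=[27, 32, 30, 37, 4] -> max=37
step 6: append 8 -> window=[32, 30, 37, 4, 8] -> max=37
step 7: append 43 -> window=[30, 37, 4, 8, 43] -> max=43
step 8: append 34 -> window=[37, 4, 8, 43, 34] -> max=43
step 9: append 3 -> window=[4, 8, 43, 34, 3] -> max=43
step 10: append 9 -> window=[8, 43, 34, 3, 9] -> max=43
step 11: append 36 -> window=[43, 34, 3, 9, 36] -> max=43
step 12: append 29 -> window=[34, 3, 9, 36, 29] -> max=36
step 13: append 42 -> window=[3, 9, 36, 29, 42] -> max=42
step 14: append 37 -> window=[9, 36, 29, 42, 37] -> max=42
Recorded maximums: 37 37 43 43 43 43 43 36 42 42
Changes between consecutive maximums: 3

Answer: 3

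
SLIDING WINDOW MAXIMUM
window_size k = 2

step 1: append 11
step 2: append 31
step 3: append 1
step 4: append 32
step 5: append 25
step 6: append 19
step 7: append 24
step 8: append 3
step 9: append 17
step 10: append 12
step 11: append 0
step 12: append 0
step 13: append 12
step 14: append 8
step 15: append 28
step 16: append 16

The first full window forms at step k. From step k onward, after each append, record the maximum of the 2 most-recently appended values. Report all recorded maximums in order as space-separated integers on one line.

Answer: 31 31 32 32 25 24 24 17 17 12 0 12 12 28 28

Derivation:
step 1: append 11 -> window=[11] (not full yet)
step 2: append 31 -> window=[11, 31] -> max=31
step 3: append 1 -> window=[31, 1] -> max=31
step 4: append 32 -> window=[1, 32] -> max=32
step 5: append 25 -> window=[32, 25] -> max=32
step 6: append 19 -> window=[25, 19] -> max=25
step 7: append 24 -> window=[19, 24] -> max=24
step 8: append 3 -> window=[24, 3] -> max=24
step 9: append 17 -> window=[3, 17] -> max=17
step 10: append 12 -> window=[17, 12] -> max=17
step 11: append 0 -> window=[12, 0] -> max=12
step 12: append 0 -> window=[0, 0] -> max=0
step 13: append 12 -> window=[0, 12] -> max=12
step 14: append 8 -> window=[12, 8] -> max=12
step 15: append 28 -> window=[8, 28] -> max=28
step 16: append 16 -> window=[28, 16] -> max=28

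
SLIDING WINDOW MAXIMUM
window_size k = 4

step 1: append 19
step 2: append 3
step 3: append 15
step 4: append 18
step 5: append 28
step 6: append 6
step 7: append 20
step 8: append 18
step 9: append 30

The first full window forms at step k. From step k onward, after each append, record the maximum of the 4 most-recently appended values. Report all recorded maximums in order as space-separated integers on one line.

step 1: append 19 -> window=[19] (not full yet)
step 2: append 3 -> window=[19, 3] (not full yet)
step 3: append 15 -> window=[19, 3, 15] (not full yet)
step 4: append 18 -> window=[19, 3, 15, 18] -> max=19
step 5: append 28 -> window=[3, 15, 18, 28] -> max=28
step 6: append 6 -> window=[15, 18, 28, 6] -> max=28
step 7: append 20 -> window=[18, 28, 6, 20] -> max=28
step 8: append 18 -> window=[28, 6, 20, 18] -> max=28
step 9: append 30 -> window=[6, 20, 18, 30] -> max=30

Answer: 19 28 28 28 28 30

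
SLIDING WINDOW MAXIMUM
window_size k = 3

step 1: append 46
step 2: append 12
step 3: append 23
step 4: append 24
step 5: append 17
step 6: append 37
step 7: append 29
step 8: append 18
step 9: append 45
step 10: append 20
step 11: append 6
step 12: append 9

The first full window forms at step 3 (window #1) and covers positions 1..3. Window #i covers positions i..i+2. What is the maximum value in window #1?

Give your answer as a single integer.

Answer: 46

Derivation:
step 1: append 46 -> window=[46] (not full yet)
step 2: append 12 -> window=[46, 12] (not full yet)
step 3: append 23 -> window=[46, 12, 23] -> max=46
Window #1 max = 46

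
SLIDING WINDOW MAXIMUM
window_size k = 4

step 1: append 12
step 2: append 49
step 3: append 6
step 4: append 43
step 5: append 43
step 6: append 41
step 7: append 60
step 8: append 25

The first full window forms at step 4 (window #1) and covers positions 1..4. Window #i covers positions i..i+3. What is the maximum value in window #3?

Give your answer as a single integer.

Answer: 43

Derivation:
step 1: append 12 -> window=[12] (not full yet)
step 2: append 49 -> window=[12, 49] (not full yet)
step 3: append 6 -> window=[12, 49, 6] (not full yet)
step 4: append 43 -> window=[12, 49, 6, 43] -> max=49
step 5: append 43 -> window=[49, 6, 43, 43] -> max=49
step 6: append 41 -> window=[6, 43, 43, 41] -> max=43
Window #3 max = 43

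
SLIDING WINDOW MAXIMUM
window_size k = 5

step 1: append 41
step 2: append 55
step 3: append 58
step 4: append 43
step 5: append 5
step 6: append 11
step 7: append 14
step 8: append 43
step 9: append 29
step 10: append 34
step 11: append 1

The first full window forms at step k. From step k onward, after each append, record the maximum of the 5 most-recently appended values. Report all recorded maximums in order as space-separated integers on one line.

step 1: append 41 -> window=[41] (not full yet)
step 2: append 55 -> window=[41, 55] (not full yet)
step 3: append 58 -> window=[41, 55, 58] (not full yet)
step 4: append 43 -> window=[41, 55, 58, 43] (not full yet)
step 5: append 5 -> window=[41, 55, 58, 43, 5] -> max=58
step 6: append 11 -> window=[55, 58, 43, 5, 11] -> max=58
step 7: append 14 -> window=[58, 43, 5, 11, 14] -> max=58
step 8: append 43 -> window=[43, 5, 11, 14, 43] -> max=43
step 9: append 29 -> window=[5, 11, 14, 43, 29] -> max=43
step 10: append 34 -> window=[11, 14, 43, 29, 34] -> max=43
step 11: append 1 -> window=[14, 43, 29, 34, 1] -> max=43

Answer: 58 58 58 43 43 43 43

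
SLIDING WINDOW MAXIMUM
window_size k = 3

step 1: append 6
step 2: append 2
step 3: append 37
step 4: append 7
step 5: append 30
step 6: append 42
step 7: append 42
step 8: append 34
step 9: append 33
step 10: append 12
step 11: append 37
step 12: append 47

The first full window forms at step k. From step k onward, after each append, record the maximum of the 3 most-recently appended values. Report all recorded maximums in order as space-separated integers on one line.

Answer: 37 37 37 42 42 42 42 34 37 47

Derivation:
step 1: append 6 -> window=[6] (not full yet)
step 2: append 2 -> window=[6, 2] (not full yet)
step 3: append 37 -> window=[6, 2, 37] -> max=37
step 4: append 7 -> window=[2, 37, 7] -> max=37
step 5: append 30 -> window=[37, 7, 30] -> max=37
step 6: append 42 -> window=[7, 30, 42] -> max=42
step 7: append 42 -> window=[30, 42, 42] -> max=42
step 8: append 34 -> window=[42, 42, 34] -> max=42
step 9: append 33 -> window=[42, 34, 33] -> max=42
step 10: append 12 -> window=[34, 33, 12] -> max=34
step 11: append 37 -> window=[33, 12, 37] -> max=37
step 12: append 47 -> window=[12, 37, 47] -> max=47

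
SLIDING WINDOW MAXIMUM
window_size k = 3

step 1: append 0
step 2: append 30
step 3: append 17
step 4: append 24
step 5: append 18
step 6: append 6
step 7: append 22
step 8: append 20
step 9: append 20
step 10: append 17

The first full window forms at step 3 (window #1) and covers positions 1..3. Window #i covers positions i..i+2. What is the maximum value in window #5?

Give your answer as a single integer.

Answer: 22

Derivation:
step 1: append 0 -> window=[0] (not full yet)
step 2: append 30 -> window=[0, 30] (not full yet)
step 3: append 17 -> window=[0, 30, 17] -> max=30
step 4: append 24 -> window=[30, 17, 24] -> max=30
step 5: append 18 -> window=[17, 24, 18] -> max=24
step 6: append 6 -> window=[24, 18, 6] -> max=24
step 7: append 22 -> window=[18, 6, 22] -> max=22
Window #5 max = 22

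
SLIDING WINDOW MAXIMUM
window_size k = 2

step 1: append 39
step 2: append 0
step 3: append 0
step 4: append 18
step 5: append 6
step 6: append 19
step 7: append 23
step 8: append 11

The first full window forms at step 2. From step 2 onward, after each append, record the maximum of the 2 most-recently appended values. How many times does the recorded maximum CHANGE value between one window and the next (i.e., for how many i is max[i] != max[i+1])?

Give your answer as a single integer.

Answer: 4

Derivation:
step 1: append 39 -> window=[39] (not full yet)
step 2: append 0 -> window=[39, 0] -> max=39
step 3: append 0 -> window=[0, 0] -> max=0
step 4: append 18 -> window=[0, 18] -> max=18
step 5: append 6 -> window=[18, 6] -> max=18
step 6: append 19 -> window=[6, 19] -> max=19
step 7: append 23 -> window=[19, 23] -> max=23
step 8: append 11 -> window=[23, 11] -> max=23
Recorded maximums: 39 0 18 18 19 23 23
Changes between consecutive maximums: 4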